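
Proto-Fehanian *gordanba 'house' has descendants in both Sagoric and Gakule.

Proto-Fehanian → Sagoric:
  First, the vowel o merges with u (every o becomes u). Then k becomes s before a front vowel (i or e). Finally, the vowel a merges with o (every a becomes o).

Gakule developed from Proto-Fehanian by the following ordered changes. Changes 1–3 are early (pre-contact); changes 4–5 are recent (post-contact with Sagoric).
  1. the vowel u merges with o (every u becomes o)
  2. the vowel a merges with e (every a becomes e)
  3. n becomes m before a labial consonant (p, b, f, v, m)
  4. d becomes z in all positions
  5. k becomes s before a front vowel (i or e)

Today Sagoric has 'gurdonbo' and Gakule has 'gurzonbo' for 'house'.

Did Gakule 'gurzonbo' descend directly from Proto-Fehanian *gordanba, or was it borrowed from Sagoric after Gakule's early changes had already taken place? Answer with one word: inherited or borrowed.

borrowed

If inherited, *gordanba would pass through all of Gakule's changes:
Gakule: *gordanba
  gordanba (rule 1 does not apply)
  gordanba → gordenbe   [vowel merger]
  gordenbe → gordembe   [nasal place assimilation]
  gordembe → gorzembe   [unconditioned shift]
  gorzembe (rule 5 does not apply)
  giving Gakule gorzembe.
If borrowed from Sagoric 'gurdonbo' after the early changes, it would undergo only the recent ones:
  rule 4 (unconditioned shift): gurdonbo → gurzonbo
  rule 5 (palatalisation): no change (gurzonbo)
  ⇒ as a loan: gurzonbo
Gakule 'gurzonbo' matches the loan outcome 'gurzonbo', not the inherited 'gorzembe' — it skipped the early Gakule changes, so it was borrowed from Sagoric.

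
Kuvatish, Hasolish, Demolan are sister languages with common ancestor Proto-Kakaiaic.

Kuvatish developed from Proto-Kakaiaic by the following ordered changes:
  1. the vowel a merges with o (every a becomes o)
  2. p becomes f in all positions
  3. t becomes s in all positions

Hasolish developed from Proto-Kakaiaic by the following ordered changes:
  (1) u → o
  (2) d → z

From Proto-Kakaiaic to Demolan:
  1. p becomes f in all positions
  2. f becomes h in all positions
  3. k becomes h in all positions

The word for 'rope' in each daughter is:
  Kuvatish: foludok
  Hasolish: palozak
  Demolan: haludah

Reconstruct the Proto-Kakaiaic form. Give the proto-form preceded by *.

*paludak

Position 1: Kuvatish has f, Hasolish has p, Demolan has h. Hasolish preserves p here (none of its changes turn any other segment into p), so the proto-segment is *p.
Position 6: Kuvatish has o, Hasolish has a, Demolan has a. Hasolish preserves a here (none of its changes turn any other segment into a), so the proto-segment is *a.
Position 7: Kuvatish has k, Hasolish has k, Demolan has h. Kuvatish preserves k here (none of its changes turn any other segment into k), so the proto-segment is *k.
Verify the candidate proto-form against each daughter:
Kuvatish: *paludak
  paludak → poludok   [vowel merger]
  poludok → foludok   [unconditioned shift]
  foludok (rule 3 does not apply)
  giving Kuvatish foludok.
Hasolish: *paludak > palodak > palozak  (by vowel merger, unconditioned shift)
Demolan: *paludak
  paludak → faludak   [unconditioned shift]
  faludak → haludak   [unconditioned shift]
  haludak → haludah   [unconditioned shift]
  giving Demolan haludah.
No other proto-form is consistent with every reflex, so the reconstruction is *paludak.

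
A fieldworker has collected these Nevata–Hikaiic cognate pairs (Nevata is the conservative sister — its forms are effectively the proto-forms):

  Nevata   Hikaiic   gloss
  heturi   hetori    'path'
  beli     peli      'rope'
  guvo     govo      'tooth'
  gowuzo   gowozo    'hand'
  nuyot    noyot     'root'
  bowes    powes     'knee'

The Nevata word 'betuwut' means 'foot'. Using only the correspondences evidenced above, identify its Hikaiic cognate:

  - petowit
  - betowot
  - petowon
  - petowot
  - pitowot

petowot

beli ~ peli — Nevata b corresponds to Hikaiic p word-initially before a front vowel.
gowuzo ~ gowozo, nuyot ~ noyot — Nevata u corresponds to Hikaiic o after a consonant, before a consonant other than r, m, n, p, b, f, v.
Applying these to Nevata 'betuwut':
  betuwut → petuwut   (b→p word-initially before a front vowel)
  petuwut → petowut   (u→o after a consonant, before a consonant other than r, m, n, p, b, f, v)
  petowut → petowot   (u→o after a consonant, before a consonant other than r, m, n, p, b, f, v)
So the Hikaiic cognate is 'petowot'.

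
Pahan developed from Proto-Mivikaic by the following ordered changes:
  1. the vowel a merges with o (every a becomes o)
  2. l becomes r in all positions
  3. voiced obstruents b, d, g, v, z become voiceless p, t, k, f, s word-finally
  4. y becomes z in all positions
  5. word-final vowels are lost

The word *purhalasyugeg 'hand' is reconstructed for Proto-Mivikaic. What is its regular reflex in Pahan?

Pahan: *purhalasyugeg > purholosyugeg > purhorosyugeg > purhorosyugek > purhoroszugek  (by vowel merger, unconditioned shift, final devoicing, unconditioned shift)

purhoroszugek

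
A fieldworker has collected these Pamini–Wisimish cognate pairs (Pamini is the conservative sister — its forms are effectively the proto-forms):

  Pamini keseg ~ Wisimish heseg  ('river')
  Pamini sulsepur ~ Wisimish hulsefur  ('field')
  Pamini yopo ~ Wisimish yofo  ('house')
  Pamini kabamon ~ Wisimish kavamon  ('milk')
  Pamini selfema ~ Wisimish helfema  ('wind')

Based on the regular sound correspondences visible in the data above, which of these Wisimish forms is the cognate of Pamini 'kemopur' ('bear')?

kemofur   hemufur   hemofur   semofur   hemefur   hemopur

keseg ~ heseg — Pamini k corresponds to Wisimish h word-initially before a front vowel.
sulsepur ~ hulsefur — Pamini p corresponds to Wisimish f between vowels (before a back vowel).
Applying these to Pamini 'kemopur':
  kemopur → hemopur   (k→h word-initially before a front vowel)
  hemopur → hemofur   (p→f between vowels (before a back vowel))
So the Wisimish cognate is 'hemofur'.

hemofur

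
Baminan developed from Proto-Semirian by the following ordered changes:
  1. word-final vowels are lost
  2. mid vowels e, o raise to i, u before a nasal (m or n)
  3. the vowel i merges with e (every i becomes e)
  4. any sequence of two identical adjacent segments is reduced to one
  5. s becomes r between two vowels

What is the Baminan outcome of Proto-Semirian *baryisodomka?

baryerodumk

Baminan: start from *baryisodomka.
  rule 1 (apocope): baryisodomka → baryisodomk
  rule 2 (pre-nasal raising): baryisodomk → baryisodumk
  rule 3 (vowel merger): baryisodumk → baryesodumk
  rule 4: no change — baryesodumk
  rule 5 (rhotacism): baryesodumk → baryerodumk
  ⇒ Baminan baryerodumk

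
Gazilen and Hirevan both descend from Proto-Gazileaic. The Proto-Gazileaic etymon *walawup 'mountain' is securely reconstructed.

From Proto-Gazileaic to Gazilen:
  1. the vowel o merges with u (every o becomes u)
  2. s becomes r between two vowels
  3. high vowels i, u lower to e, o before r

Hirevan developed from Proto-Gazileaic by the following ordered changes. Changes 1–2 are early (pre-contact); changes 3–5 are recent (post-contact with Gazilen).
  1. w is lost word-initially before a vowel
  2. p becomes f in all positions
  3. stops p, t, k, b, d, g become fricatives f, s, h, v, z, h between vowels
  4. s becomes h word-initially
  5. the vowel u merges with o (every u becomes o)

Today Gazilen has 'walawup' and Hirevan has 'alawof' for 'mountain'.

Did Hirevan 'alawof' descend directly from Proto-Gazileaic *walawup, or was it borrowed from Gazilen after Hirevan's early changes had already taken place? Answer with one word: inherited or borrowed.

If inherited, *walawup would pass through all of Hirevan's changes:
Hirevan: *walawup
  walawup → alawup   [glide loss]
  alawup → alawuf   [unconditioned shift]
  alawuf (rule 3 does not apply)
  alawuf (rule 4 does not apply)
  alawuf → alawof   [vowel merger]
  giving Hirevan alawof.
If borrowed from Gazilen 'walawup' after the early changes, it would undergo only the recent ones:
  rule 3 (intervocalic lenition): no change (walawup)
  rule 4 (debuccalisation): no change (walawup)
  rule 5 (vowel merger): walawup → walawop
  ⇒ as a loan: walawop
Hirevan 'alawof' matches the inherited outcome exactly, so it is an inherited cognate, not a loan.

inherited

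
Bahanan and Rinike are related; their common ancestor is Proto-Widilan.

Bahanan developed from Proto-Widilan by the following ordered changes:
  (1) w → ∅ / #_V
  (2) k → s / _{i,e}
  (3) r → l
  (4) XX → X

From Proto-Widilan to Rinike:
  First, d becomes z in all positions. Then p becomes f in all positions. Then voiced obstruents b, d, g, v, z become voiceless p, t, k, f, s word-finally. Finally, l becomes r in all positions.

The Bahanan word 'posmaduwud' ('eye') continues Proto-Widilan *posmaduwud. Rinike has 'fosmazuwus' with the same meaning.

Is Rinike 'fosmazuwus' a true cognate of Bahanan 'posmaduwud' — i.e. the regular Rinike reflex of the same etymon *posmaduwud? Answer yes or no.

yes

Derive the expected Rinike reflex of *posmaduwud:
Rinike: *posmaduwud > posmazuwuz > fosmazuwuz > fosmazuwus  (by unconditioned shift, unconditioned shift, final devoicing)
Rinike 'fosmazuwus' matches the regular reflex exactly, so the pair is cognate.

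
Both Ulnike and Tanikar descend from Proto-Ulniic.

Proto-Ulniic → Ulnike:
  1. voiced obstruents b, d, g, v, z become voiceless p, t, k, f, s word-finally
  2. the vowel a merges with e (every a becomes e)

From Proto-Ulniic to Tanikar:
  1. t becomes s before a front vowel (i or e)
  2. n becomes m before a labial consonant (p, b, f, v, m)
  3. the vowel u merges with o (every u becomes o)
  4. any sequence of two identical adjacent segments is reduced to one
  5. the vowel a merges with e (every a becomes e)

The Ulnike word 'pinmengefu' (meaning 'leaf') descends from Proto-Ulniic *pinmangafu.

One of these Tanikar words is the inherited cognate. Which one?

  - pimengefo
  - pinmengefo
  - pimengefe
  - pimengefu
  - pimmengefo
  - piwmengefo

pimengefo

Tanikar: *pinmangafu > pimmangafu > pimmangafo > pimangafo > pimengefo  (by nasal place assimilation, vowel merger, degemination, vowel merger)
Among the options, 'pimengefo' alone shows every Tanikar change applied in order.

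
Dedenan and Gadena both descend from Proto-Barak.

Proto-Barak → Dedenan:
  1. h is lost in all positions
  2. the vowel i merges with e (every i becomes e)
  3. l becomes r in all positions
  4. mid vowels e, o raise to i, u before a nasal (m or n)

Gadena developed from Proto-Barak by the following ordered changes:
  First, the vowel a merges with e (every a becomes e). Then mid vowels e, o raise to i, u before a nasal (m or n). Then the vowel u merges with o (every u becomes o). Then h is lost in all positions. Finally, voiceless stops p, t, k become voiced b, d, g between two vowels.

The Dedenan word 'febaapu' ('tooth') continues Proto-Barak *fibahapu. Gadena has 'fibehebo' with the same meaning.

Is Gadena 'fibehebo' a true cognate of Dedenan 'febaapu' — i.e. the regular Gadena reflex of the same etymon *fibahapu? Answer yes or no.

Derive the expected Gadena reflex of *fibahapu:
Gadena: *fibahapu
  fibahapu → fibehepu   [vowel merger]
  fibehepu (rule 2 does not apply)
  fibehepu → fibehepo   [vowel merger]
  fibehepo → fibeepo   [h-loss]
  fibeepo → fibeebo   [intervocalic voicing]
  giving Gadena fibeebo.
The regular Gadena reflex would be 'fibeebo', but the attested form is 'fibehebo'. The correspondence is irregular, so they are not cognates (the Gadena form has a different source).

no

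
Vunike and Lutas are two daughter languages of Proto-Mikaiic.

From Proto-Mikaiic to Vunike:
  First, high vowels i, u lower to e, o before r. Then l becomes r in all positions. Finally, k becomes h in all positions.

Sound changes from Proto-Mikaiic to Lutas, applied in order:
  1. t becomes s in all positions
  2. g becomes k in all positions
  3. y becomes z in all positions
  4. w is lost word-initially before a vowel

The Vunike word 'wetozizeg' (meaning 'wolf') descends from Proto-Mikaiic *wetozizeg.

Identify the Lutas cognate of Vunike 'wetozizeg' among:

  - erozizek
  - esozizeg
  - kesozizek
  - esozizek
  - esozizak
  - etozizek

esozizek

Lutas: *wetozizeg
  wetozizeg → wesozizeg   [unconditioned shift]
  wesozizeg → wesozizek   [unconditioned shift]
  wesozizek (rule 3 does not apply)
  wesozizek → esozizek   [glide loss]
  giving Lutas esozizek.
The other candidates each miss or misapply at least one Lutas change.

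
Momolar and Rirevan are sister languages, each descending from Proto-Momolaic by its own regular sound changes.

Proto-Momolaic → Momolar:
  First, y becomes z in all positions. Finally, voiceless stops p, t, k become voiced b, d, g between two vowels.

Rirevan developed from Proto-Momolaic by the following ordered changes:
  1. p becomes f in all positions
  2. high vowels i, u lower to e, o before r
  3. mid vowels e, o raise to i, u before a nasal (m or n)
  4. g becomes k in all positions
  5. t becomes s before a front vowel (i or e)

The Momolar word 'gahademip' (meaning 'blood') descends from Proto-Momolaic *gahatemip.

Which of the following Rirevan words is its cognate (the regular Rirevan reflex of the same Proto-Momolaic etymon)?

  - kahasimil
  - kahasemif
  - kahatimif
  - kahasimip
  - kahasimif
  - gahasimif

Rirevan: start from *gahatemip.
  rule 1 (unconditioned shift): gahatemip → gahatemif
  rule 2: no change — gahatemif
  rule 3 (pre-nasal raising): gahatemif → gahatimif
  rule 4 (unconditioned shift): gahatimif → kahatimif
  rule 5 (palatalisation): kahatimif → kahasimif
  ⇒ Rirevan kahasimif

kahasimif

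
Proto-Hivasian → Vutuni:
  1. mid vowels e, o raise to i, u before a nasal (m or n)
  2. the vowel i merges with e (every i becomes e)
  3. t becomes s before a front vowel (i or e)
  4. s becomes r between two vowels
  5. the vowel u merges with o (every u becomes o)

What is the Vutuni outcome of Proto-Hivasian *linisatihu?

Vutuni: *linisatihu > lenesatehu > lenesasehu > lenerarehu > lenerareho  (by vowel merger, palatalisation, rhotacism, vowel merger)

lenerareho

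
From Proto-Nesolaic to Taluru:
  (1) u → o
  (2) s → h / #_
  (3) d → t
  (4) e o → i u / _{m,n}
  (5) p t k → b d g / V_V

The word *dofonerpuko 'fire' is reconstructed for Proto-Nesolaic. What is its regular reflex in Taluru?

tofunerpogo

Taluru: *dofonerpuko > dofonerpoko > tofonerpoko > tofunerpoko > tofunerpogo  (by vowel merger, unconditioned shift, pre-nasal raising, intervocalic voicing)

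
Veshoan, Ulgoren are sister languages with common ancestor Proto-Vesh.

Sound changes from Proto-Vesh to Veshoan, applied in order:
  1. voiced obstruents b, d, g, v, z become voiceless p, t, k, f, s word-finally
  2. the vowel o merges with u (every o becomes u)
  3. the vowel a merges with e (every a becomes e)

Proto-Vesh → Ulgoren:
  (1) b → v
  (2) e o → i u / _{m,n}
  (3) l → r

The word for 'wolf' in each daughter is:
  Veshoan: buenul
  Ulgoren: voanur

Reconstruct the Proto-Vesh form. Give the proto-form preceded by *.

*boanul

Position 3: Veshoan has e, Ulgoren has a. Ulgoren preserves a here (none of its changes turn any other segment into a), so the proto-segment is *a.
Position 2: Veshoan has u, Ulgoren has o. Ulgoren preserves o here (none of its changes turn any other segment into o), so the proto-segment is *o.
Verify the candidate proto-form against each daughter:
Veshoan: *boanul
  boanul (rule 1 does not apply)
  boanul → buanul   [vowel merger]
  buanul → buenul   [vowel merger]
  giving Veshoan buenul.
Ulgoren: *boanul
  boanul → voanul   [unconditioned shift]
  voanul (rule 2 does not apply)
  voanul → voanur   [unconditioned shift]
  giving Ulgoren voanur.
No other proto-form is consistent with every reflex, so the reconstruction is *boanul.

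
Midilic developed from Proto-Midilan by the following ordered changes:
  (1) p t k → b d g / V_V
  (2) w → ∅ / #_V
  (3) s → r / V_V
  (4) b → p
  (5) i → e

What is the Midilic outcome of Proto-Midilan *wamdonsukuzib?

Midilic: *wamdonsukuzib
  wamdonsukuzib → wamdonsuguzib   [intervocalic voicing]
  wamdonsuguzib → amdonsuguzib   [glide loss]
  amdonsuguzib (rule 3 does not apply)
  amdonsuguzib → amdonsuguzip   [unconditioned shift]
  amdonsuguzip → amdonsuguzep   [vowel merger]
  giving Midilic amdonsuguzep.

amdonsuguzep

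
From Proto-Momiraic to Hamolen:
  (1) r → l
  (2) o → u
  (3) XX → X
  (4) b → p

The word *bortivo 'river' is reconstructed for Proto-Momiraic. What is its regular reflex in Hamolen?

pultivu

Hamolen: *bortivo
  bortivo → boltivo   [unconditioned shift]
  boltivo → bultivu   [vowel merger]
  bultivu (rule 3 does not apply)
  bultivu → pultivu   [unconditioned shift]
  giving Hamolen pultivu.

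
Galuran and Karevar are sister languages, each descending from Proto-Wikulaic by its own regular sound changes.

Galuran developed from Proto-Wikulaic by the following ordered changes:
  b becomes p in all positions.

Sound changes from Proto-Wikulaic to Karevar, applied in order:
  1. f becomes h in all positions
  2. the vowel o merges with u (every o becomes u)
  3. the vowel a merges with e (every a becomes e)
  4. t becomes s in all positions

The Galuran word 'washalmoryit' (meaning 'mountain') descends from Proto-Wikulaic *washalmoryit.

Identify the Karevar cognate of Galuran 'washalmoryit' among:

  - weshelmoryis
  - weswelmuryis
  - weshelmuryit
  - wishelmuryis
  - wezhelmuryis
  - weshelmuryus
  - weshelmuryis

Karevar: start from *washalmoryit.
  rule 1: no change — washalmoryit
  rule 2 (vowel merger): washalmoryit → washalmuryit
  rule 3 (vowel merger): washalmuryit → weshelmuryit
  rule 4 (unconditioned shift): weshelmuryit → weshelmuryis
  ⇒ Karevar weshelmuryis
Among the options, 'weshelmuryis' alone shows every Karevar change applied in order.

weshelmuryis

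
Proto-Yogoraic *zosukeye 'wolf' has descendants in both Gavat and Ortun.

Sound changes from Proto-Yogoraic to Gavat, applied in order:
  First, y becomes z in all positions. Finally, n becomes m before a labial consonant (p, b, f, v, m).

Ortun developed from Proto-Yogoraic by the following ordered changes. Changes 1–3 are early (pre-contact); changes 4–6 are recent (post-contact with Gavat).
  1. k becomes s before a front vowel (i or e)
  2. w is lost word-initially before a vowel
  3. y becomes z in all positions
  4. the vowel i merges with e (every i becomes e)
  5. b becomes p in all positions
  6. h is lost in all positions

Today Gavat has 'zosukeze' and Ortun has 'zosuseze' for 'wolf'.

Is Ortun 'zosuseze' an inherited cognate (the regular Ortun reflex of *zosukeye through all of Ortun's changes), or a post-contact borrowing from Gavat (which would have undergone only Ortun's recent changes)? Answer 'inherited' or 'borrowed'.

inherited

If inherited, *zosukeye would pass through all of Ortun's changes:
Ortun: *zosukeye > zosuseye > zosuseze  (by palatalisation, unconditioned shift)
If borrowed from Gavat 'zosukeze' after the early changes, it would undergo only the recent ones:
  rule 4 (vowel merger): no change (zosukeze)
  rule 5 (unconditioned shift): no change (zosukeze)
  rule 6 (h-loss): no change (zosukeze)
  ⇒ as a loan: zosukeze
Ortun 'zosuseze' matches the inherited outcome exactly, so it is an inherited cognate, not a loan.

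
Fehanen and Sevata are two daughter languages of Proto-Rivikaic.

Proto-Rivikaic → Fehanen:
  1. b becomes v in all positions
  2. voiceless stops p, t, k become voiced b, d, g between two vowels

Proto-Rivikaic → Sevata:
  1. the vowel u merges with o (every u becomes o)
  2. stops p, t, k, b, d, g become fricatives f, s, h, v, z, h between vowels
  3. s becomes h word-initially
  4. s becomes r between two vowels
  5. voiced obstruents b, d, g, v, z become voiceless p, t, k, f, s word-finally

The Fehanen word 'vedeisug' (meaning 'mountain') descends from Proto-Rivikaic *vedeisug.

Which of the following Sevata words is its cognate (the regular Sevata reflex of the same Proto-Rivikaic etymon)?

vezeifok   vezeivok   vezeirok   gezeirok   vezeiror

Sevata: *vedeisug
  vedeisug → vedeisog   [vowel merger]
  vedeisog → vezeisog   [intervocalic lenition]
  vezeisog (rule 3 does not apply)
  vezeisog → vezeirog   [rhotacism]
  vezeirog → vezeirok   [final devoicing]
  giving Sevata vezeirok.
Among the options, 'vezeirok' alone shows every Sevata change applied in order.

vezeirok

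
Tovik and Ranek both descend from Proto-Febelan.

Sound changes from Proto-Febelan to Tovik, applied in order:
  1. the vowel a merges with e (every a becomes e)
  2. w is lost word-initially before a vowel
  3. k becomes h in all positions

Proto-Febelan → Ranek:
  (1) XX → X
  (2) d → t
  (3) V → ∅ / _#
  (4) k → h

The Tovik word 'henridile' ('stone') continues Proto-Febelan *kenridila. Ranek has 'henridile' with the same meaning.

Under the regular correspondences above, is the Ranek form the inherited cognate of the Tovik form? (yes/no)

no

Derive the expected Ranek reflex of *kenridila:
Ranek: *kenridila > kenritila > kenritil > henritil  (by unconditioned shift, apocope, unconditioned shift)
The regular Ranek reflex would be 'henritil', but the attested form is 'henridile'. The correspondence is irregular, so they are not cognates (the Ranek form has a different source).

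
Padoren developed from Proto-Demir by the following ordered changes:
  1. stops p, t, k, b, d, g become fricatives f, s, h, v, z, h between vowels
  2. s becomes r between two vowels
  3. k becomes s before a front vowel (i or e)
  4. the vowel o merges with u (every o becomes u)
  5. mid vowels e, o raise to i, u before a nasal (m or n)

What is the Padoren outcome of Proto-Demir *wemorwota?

wimurwura

Padoren: *wemorwota > wemorwosa > wemorwora > wemurwura > wimurwura  (by intervocalic lenition, rhotacism, vowel merger, pre-nasal raising)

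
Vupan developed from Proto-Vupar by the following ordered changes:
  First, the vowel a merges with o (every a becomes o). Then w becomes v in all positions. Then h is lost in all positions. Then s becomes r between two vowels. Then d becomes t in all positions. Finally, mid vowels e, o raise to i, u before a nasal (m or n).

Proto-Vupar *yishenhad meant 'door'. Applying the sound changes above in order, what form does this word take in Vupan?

yirinot

Vupan: *yishenhad > yishenhod > yisenod > yirenod > yirenot > yirinot  (by vowel merger, h-loss, rhotacism, unconditioned shift, pre-nasal raising)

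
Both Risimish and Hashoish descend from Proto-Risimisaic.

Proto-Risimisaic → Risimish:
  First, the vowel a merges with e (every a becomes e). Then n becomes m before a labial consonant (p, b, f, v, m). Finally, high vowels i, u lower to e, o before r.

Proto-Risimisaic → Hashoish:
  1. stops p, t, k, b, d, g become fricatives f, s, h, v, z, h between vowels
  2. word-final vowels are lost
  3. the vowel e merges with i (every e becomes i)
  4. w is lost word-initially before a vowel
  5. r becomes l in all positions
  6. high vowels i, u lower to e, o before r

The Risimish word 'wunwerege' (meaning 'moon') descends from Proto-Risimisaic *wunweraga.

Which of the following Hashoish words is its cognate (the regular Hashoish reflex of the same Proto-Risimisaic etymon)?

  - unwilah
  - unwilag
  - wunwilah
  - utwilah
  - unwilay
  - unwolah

unwilah

Hashoish: *wunweraga
  wunweraga → wunweraha   [intervocalic lenition]
  wunweraha → wunwerah   [apocope]
  wunwerah → wunwirah   [vowel merger]
  wunwirah → unwirah   [glide loss]
  unwirah → unwilah   [unconditioned shift]
  unwilah (rule 6 does not apply)
  giving Hashoish unwilah.
Among the options, 'unwilah' alone shows every Hashoish change applied in order.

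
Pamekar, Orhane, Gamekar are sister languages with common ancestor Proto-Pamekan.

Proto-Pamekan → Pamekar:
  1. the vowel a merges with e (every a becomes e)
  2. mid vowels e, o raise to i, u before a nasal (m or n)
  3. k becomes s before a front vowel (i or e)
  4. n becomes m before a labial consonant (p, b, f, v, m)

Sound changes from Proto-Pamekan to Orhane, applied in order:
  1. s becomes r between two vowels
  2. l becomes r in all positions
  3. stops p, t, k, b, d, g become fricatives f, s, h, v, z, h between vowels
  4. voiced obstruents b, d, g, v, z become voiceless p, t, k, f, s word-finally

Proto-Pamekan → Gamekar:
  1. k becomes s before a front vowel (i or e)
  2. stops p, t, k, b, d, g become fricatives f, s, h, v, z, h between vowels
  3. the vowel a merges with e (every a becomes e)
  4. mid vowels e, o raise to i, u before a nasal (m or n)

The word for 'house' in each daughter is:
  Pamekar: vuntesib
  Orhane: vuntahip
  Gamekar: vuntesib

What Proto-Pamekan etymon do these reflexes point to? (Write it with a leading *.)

Position 6: Pamekar has s, Orhane has h, Gamekar has s. Taking the neighbouring segments as reconstructed: Pamekar s could go back to *k or *s; Orhane h could go back to *k or *g or *h; Gamekar s could go back to *t or *k or *s — the one source consistent with every daughter is *k.
Position 5: Pamekar has e, Orhane has a, Gamekar has e. Orhane preserves a here (none of its changes turn any other segment into a), so the proto-segment is *a.
Continuing position by position gives *vuntakib; check it forward:
Pamekar: start from *vuntakib.
  rule 1 (vowel merger): vuntakib → vuntekib
  rule 2: no change — vuntekib
  rule 3 (palatalisation): vuntekib → vuntesib
  rule 4: no change — vuntesib
  ⇒ Pamekar vuntesib
Orhane: start from *vuntakib.
  rule 1: no change — vuntakib
  rule 2: no change — vuntakib
  rule 3 (intervocalic lenition): vuntakib → vuntahib
  rule 4 (final devoicing): vuntahib → vuntahip
  ⇒ Orhane vuntahip
Gamekar: *vuntakib
  vuntakib → vuntasib   [palatalisation]
  vuntasib (rule 2 does not apply)
  vuntasib → vuntesib   [vowel merger]
  vuntesib (rule 4 does not apply)
  giving Gamekar vuntesib.
Only *vuntakib yields all of Pamekar vuntesib, Orhane vuntahip, Gamekar vuntesib.

*vuntakib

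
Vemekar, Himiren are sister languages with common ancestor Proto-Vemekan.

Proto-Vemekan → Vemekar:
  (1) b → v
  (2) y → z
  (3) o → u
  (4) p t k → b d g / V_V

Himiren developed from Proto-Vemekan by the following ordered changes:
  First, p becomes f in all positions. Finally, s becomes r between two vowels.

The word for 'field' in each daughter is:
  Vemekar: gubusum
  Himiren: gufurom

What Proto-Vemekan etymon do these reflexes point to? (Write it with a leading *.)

Position 5: Vemekar has s, Himiren has r. Vemekar preserves s here (none of its changes turn any other segment into s), so the proto-segment is *s.
Position 6: Vemekar has u, Himiren has o. Himiren preserves o here (none of its changes turn any other segment into o), so the proto-segment is *o.
Verify the candidate proto-form against each daughter:
Vemekar: *gupusom
  gupusom (rule 1 does not apply)
  gupusom (rule 2 does not apply)
  gupusom → gupusum   [vowel merger]
  gupusum → gubusum   [intervocalic voicing]
  giving Vemekar gubusum.
Himiren: *gupusom
  gupusom → gufusom   [unconditioned shift]
  gufusom → gufurom   [rhotacism]
  giving Himiren gufurom.
*gupusom is the unique common source.

*gupusom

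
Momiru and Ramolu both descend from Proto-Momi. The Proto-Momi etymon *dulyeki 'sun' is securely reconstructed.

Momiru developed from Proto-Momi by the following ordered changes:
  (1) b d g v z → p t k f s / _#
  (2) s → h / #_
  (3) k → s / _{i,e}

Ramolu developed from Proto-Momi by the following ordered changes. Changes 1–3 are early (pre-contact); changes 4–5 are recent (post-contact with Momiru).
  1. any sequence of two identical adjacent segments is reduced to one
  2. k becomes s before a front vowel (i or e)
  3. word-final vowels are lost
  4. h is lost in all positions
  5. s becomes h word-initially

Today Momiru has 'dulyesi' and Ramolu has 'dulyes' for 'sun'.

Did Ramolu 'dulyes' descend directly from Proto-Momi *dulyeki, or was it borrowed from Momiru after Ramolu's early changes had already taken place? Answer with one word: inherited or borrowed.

If inherited, *dulyeki would pass through all of Ramolu's changes:
Ramolu: start from *dulyeki.
  rule 1: no change — dulyeki
  rule 2 (palatalisation): dulyeki → dulyesi
  rule 3 (apocope): dulyesi → dulyes
  rule 4: no change — dulyes
  rule 5: no change — dulyes
  ⇒ Ramolu dulyes
If borrowed from Momiru 'dulyesi' after the early changes, it would undergo only the recent ones:
  rule 4 (h-loss): no change (dulyesi)
  rule 5 (debuccalisation): no change (dulyesi)
  ⇒ as a loan: dulyesi
Ramolu 'dulyes' matches the inherited outcome exactly, so it is an inherited cognate, not a loan.

inherited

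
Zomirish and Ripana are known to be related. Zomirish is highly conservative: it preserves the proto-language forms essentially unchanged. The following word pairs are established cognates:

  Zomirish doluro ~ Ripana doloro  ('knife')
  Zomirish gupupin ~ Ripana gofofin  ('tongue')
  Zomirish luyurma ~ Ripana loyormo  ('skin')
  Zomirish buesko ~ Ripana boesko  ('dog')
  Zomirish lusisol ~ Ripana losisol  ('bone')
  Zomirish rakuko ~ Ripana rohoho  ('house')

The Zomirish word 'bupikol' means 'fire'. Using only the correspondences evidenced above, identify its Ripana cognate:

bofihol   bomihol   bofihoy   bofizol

gupupin ~ gofofin — Zomirish u corresponds to Ripana o after a consonant, before a labial obstruent.
gupupin ~ gofofin — Zomirish p corresponds to Ripana f between vowels (before a front vowel).
rakuko ~ rohoho — Zomirish k corresponds to Ripana h between vowels (before a back vowel).
Applying these to Zomirish 'bupikol':
  bupikol → bopikol   (u→o after a consonant, before a labial obstruent)
  bopikol → bofikol   (p→f between vowels (before a front vowel))
  bofikol → bofihol   (k→h between vowels (before a back vowel))
So the Ripana cognate is 'bofihol'.

bofihol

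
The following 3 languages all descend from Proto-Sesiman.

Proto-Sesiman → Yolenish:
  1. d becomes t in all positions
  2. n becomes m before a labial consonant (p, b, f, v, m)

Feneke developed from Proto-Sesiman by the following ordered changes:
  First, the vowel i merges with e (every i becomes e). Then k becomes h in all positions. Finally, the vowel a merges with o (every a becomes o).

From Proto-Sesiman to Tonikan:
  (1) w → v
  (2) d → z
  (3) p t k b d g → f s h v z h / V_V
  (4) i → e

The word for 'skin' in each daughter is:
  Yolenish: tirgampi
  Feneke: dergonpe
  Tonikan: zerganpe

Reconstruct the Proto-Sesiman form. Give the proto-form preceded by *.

*dirganpi

Position 2: Yolenish has i, Feneke has e, Tonikan has e. Yolenish preserves i here (none of its changes turn any other segment into i), so the proto-segment is *i.
Position 6: Yolenish has m, Feneke has n, Tonikan has n. Feneke preserves n here (none of its changes turn any other segment into n), so the proto-segment is *n.
Position 5: Yolenish has a, Feneke has o, Tonikan has a. Yolenish preserves a here (none of its changes turn any other segment into a), so the proto-segment is *a.
Verify the candidate proto-form against each daughter:
Yolenish: *dirganpi
  dirganpi → tirganpi   [unconditioned shift]
  tirganpi → tirgampi   [nasal place assimilation]
  giving Yolenish tirgampi.
Feneke: *dirganpi
  dirganpi → derganpe   [vowel merger]
  derganpe (rule 2 does not apply)
  derganpe → dergonpe   [vowel merger]
  giving Feneke dergonpe.
Tonikan: start from *dirganpi.
  rule 1: no change — dirganpi
  rule 2 (unconditioned shift): dirganpi → zirganpi
  rule 3: no change — zirganpi
  rule 4 (vowel merger): zirganpi → zerganpe
  ⇒ Tonikan zerganpe
Only *dirganpi yields all of Yolenish tirgampi, Feneke dergonpe, Tonikan zerganpe.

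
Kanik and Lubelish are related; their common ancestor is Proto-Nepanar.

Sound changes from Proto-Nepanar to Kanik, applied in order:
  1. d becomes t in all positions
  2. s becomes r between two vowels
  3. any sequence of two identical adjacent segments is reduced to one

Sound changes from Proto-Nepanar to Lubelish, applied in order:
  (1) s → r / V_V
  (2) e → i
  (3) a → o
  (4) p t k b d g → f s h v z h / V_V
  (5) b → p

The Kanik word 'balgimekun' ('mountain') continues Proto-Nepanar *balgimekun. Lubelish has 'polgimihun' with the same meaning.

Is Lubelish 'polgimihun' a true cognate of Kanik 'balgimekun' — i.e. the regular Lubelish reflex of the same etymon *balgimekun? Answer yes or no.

Derive the expected Lubelish reflex of *balgimekun:
Lubelish: *balgimekun
  balgimekun (rule 1 does not apply)
  balgimekun → balgimikun   [vowel merger]
  balgimikun → bolgimikun   [vowel merger]
  bolgimikun → bolgimihun   [intervocalic lenition]
  bolgimihun → polgimihun   [unconditioned shift]
  giving Lubelish polgimihun.
Lubelish 'polgimihun' matches the regular reflex exactly, so the pair is cognate.

yes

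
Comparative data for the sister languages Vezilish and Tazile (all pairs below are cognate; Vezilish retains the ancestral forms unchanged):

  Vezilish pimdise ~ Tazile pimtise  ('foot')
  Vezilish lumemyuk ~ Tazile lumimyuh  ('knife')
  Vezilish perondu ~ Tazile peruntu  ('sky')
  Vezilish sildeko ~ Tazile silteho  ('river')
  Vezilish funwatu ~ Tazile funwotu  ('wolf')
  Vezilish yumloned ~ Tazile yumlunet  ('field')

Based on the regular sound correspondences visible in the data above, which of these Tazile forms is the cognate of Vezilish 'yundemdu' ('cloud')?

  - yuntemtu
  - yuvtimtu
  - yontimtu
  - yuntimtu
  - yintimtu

sildeko ~ silteho — Vezilish d corresponds to Tazile t after a consonant, before a front vowel.
lumemyuk ~ lumimyuh — Vezilish e corresponds to Tazile i after a consonant, before a nasal.
perondu ~ peruntu — Vezilish d corresponds to Tazile t after a consonant, before a back vowel.
Applying these to Vezilish 'yundemdu':
  yundemdu → yuntemdu   (d→t after a consonant, before a front vowel)
  yuntemdu → yuntimdu   (e→i after a consonant, before a nasal)
  yuntimdu → yuntimtu   (d→t after a consonant, before a back vowel)
So the Tazile cognate is 'yuntimtu'.

yuntimtu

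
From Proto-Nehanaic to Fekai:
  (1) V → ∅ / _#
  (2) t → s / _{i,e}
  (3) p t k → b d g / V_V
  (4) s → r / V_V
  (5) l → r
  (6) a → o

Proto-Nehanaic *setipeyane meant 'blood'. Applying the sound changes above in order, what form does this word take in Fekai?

seribeyon

Fekai: *setipeyane
  setipeyane → setipeyan   [apocope]
  setipeyan → sesipeyan   [palatalisation]
  sesipeyan → sesibeyan   [intervocalic voicing]
  sesibeyan → seribeyan   [rhotacism]
  seribeyan (rule 5 does not apply)
  seribeyan → seribeyon   [vowel merger]
  giving Fekai seribeyon.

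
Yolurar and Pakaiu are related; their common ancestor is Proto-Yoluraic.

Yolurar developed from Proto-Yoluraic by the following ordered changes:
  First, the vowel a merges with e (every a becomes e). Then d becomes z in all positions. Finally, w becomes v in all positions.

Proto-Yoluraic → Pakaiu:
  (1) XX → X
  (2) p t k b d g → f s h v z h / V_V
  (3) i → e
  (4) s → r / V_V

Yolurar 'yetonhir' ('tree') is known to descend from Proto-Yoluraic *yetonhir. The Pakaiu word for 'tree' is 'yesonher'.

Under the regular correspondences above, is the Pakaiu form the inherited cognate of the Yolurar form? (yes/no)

no

Derive the expected Pakaiu reflex of *yetonhir:
Pakaiu: *yetonhir > yesonhir > yesonher > yeronher  (by intervocalic lenition, vowel merger, rhotacism)
The regular Pakaiu reflex would be 'yeronher', but the attested form is 'yesonher'. The correspondence is irregular, so they are not cognates (the Pakaiu form has a different source).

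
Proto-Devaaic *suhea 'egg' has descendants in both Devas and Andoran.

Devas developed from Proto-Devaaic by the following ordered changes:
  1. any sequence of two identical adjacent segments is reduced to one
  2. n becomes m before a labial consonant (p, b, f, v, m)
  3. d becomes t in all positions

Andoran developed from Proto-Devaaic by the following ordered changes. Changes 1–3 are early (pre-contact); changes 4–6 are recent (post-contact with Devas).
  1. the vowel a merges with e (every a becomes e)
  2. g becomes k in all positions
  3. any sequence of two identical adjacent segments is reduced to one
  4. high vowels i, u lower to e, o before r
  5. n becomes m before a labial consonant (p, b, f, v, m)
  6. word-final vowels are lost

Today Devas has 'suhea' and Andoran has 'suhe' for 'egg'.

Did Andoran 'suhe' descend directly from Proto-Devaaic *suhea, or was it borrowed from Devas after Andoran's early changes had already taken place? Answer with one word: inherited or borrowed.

If inherited, *suhea would pass through all of Andoran's changes:
Andoran: start from *suhea.
  rule 1 (vowel merger): suhea → suhee
  rule 2: no change — suhee
  rule 3 (degemination): suhee → suhe
  rule 4: no change — suhe
  rule 5: no change — suhe
  rule 6 (apocope): suhe → suh
  ⇒ Andoran suh
If borrowed from Devas 'suhea' after the early changes, it would undergo only the recent ones:
  rule 4 (pre-rhotic lowering): no change (suhea)
  rule 5 (nasal place assimilation): no change (suhea)
  rule 6 (apocope): suhea → suhe
  ⇒ as a loan: suhe
Andoran 'suhe' matches the loan outcome 'suhe', not the inherited 'suh' — it skipped the early Andoran changes, so it was borrowed from Devas.

borrowed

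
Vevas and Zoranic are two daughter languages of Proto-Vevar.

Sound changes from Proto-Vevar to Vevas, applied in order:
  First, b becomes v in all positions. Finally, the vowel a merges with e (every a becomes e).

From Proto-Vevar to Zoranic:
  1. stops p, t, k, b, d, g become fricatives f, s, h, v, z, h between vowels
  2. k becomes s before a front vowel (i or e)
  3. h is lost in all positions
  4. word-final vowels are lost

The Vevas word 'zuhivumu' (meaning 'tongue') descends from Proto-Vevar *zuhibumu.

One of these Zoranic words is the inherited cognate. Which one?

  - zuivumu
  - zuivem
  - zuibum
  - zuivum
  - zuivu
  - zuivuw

zuivum

Zoranic: start from *zuhibumu.
  rule 1 (intervocalic lenition): zuhibumu → zuhivumu
  rule 2: no change — zuhivumu
  rule 3 (h-loss): zuhivumu → zuivumu
  rule 4 (apocope): zuivumu → zuivum
  ⇒ Zoranic zuivum
Only 'zuivum' matches the regular Zoranic development of *zuhibumu.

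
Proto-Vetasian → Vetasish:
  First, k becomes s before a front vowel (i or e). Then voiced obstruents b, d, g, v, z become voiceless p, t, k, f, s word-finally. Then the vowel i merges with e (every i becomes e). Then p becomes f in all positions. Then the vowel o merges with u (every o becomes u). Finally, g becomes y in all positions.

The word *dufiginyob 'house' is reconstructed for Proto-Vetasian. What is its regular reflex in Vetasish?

dufeyenyuf

Vetasish: start from *dufiginyob.
  rule 1: no change — dufiginyob
  rule 2 (final devoicing): dufiginyob → dufiginyop
  rule 3 (vowel merger): dufiginyop → dufegenyop
  rule 4 (unconditioned shift): dufegenyop → dufegenyof
  rule 5 (vowel merger): dufegenyof → dufegenyuf
  rule 6 (unconditioned shift): dufegenyuf → dufeyenyuf
  ⇒ Vetasish dufeyenyuf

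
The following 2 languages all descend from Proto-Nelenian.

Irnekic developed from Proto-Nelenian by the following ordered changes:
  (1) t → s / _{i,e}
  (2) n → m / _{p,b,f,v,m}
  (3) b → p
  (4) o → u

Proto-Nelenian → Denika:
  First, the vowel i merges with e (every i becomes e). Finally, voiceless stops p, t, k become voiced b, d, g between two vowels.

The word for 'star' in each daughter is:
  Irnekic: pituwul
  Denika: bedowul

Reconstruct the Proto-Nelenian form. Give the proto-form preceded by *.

*bitowul

Position 3: Irnekic has t, Denika has d. Irnekic preserves t here (none of its changes turn any other segment into t), so the proto-segment is *t.
Position 1: Irnekic has p, Denika has b. Taking the neighbouring segments as reconstructed: Irnekic p could go back to *p or *b; Denika b can only go back to *b — the one source consistent with every daughter is *b.
Position 4: Irnekic has u, Denika has o. Denika preserves o here (none of its changes turn any other segment into o), so the proto-segment is *o.
Verify the candidate proto-form against each daughter:
Irnekic: *bitowul > pitowul > pituwul  (by unconditioned shift, vowel merger)
Denika: start from *bitowul.
  rule 1 (vowel merger): bitowul → betowul
  rule 2 (intervocalic voicing): betowul → bedowul
  ⇒ Denika bedowul
Only *bitowul yields all of Irnekic pituwul, Denika bedowul.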